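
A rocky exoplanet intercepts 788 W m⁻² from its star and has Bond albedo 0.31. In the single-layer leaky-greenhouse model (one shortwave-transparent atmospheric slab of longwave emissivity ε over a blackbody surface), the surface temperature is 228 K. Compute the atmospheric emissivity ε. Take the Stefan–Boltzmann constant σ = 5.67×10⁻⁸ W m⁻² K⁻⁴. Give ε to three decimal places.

0.226

Effective temperature: T_e = [S(1−α)/(4σ)]^(1/4) = 221.3 K.
Since (2−ε)/2 = (T_e/T_s)⁴ = 0.8871, ε = 0.2257.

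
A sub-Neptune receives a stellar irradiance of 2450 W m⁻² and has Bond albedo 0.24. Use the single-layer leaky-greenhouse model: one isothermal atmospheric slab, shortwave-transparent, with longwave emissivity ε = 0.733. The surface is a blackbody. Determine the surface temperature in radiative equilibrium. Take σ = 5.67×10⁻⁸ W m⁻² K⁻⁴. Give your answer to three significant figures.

337 K

At the top of the atmosphere, σT_e⁴ = S(1−α)/4 = 465.5 W m⁻², giving T_e = 301.0 K.
The surface balance (absorbed SW + ε·downward IR = σT_s⁴) with T_a⁴ = T_s⁴/2 reduces to T_s = T_e·[2/(2−ε)]^¼ = 337.4 K.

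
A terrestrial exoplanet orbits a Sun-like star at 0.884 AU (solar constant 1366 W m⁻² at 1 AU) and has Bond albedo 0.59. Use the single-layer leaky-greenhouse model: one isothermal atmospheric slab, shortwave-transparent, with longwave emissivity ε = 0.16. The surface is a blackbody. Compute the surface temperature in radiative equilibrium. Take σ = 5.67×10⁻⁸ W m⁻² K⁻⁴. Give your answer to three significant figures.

Flux at the orbit: S = 1366/(0.884)² = 1748 W m⁻².
Effective emission temperature (TOA balance): σT_e⁴ = S(1−α)/4 = 179.2 W m⁻² → T_e = 237.1 K.
For a single slab of emissivity ε, T_s⁴ = 2T_e⁴/(2−ε); thus T_s = 237.1·(1.087)^(1/4) = 242.1 K.

242 K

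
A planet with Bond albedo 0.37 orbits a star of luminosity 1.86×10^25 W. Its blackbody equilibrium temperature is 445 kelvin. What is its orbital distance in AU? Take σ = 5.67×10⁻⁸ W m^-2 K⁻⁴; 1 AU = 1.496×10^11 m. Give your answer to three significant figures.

0.0684 AU

Energy balance gives S = 4σT⁴/(1−α) = 14120 W m^-2.
S = L/(4πd²) → d = √(L/4πS) = √(1.86×10^25/(4π·14120)) = 1.024×10^10 m = 0.06845 AU.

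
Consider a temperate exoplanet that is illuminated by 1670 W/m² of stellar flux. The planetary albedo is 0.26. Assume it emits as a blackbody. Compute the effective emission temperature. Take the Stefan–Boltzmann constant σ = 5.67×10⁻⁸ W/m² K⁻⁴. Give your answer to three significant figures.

272 K

Averaging over the sphere, the absorbed flux is S(1−α)/4 = 308.9 W/m².
In equilibrium σT⁴ equals this, so T = 271.7 K.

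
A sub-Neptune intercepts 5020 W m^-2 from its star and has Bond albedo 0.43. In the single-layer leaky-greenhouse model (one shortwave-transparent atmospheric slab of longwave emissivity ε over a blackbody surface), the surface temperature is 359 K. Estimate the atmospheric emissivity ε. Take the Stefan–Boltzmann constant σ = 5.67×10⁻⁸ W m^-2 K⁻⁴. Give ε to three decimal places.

0.481

First, T_e = [5020·(1−0.43)/(4σ)]^(1/4) = 335.1 K.
T_s⁴ = T_e⁴·2/(2−ε) → ε = 2 − 2(T_e/T_s)⁴ = 2 − 2·(335.1/359)⁴ = 0.4809.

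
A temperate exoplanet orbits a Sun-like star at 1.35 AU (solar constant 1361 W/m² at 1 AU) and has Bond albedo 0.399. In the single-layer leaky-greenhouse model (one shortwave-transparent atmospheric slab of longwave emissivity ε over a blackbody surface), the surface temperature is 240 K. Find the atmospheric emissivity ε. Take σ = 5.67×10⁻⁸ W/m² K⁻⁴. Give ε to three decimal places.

Flux at the orbit: S = 1361/(1.35)² = 746.8 W/m².
First, T_e = [746.8·(1−0.399)/(4σ)]^(1/4) = 210.9 K.
Since (2−ε)/2 = (T_e/T_s)⁴ = 0.5965, ε = 0.8071.

0.807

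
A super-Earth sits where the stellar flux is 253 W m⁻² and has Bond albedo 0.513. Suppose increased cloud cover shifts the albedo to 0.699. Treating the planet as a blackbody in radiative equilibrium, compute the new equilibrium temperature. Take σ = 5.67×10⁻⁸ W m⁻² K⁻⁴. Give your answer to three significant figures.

New equilibrium: T₂ = [(1−0.699)·253.0/(4σ)]^(1/4) = 135.4 K.

135 K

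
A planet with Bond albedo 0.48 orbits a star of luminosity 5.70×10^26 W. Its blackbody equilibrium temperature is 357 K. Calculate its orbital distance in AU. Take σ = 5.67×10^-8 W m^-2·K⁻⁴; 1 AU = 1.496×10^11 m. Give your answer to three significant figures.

0.535 AU

Energy balance gives S = 4σT⁴/(1−α) = 7085 W m^-2.
Then d = [L/(4πS)]^(1/2) = 8.002×10^10 m, i.e. 0.5349 AU.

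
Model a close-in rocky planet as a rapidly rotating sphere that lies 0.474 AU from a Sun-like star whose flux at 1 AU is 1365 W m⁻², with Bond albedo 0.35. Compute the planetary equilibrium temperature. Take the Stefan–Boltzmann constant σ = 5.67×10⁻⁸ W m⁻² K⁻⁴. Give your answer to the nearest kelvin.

By the inverse-square law, S = 1365/0.474² = 6075 W m⁻².
Absorbed flux (global mean): S(1−α)/4 = 6075·0.65/4 = 987.3 W m⁻².
In equilibrium σT⁴ equals this, so T = 363.3 K.

363 kelvin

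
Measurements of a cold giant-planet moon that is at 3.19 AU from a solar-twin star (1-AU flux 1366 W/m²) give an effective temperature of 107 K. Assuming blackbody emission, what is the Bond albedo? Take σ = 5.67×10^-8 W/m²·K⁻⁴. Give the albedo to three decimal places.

0.779

By the inverse-square law, S = 1366/3.19² = 134.2 W/m².
Rearranging the radiative balance, α = 1 − 4σT⁴/S.
σT⁴ = 7.432 W/m², so 4σT⁴ = 29.73 W/m².
1−α = 29.73/134.2 = 0.2215, so α = 0.7785.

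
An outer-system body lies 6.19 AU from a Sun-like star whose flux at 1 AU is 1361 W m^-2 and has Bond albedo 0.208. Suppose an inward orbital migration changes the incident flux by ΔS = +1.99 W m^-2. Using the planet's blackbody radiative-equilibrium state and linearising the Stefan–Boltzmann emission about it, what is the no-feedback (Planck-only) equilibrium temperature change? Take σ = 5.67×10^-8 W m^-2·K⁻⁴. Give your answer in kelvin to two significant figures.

By the inverse-square law, S = 1361/6.19² = 35.52 W m^-2.
Unperturbed T_e = [35.52·(1−0.208)/(4σ)]^¼ = 105.5 K.
Only a fraction (1−α) is absorbed and it's spread over 4πR², so ΔF = (1−α)ΔS/4 = 0.3940 W m^-2.
The Planck feedback parameter is 4σT_e³ = 0.2666 W m^-2/K.
Hence the no-feedback warming is ΔF/(4σT_e³) = 1.48 K.

1.5 K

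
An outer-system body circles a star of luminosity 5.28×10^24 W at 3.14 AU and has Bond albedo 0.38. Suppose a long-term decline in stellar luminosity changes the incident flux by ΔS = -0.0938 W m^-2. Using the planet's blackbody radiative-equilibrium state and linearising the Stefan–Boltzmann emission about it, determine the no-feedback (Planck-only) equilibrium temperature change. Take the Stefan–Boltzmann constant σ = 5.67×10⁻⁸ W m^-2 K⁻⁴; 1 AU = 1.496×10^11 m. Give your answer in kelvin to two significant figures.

d = 3.14 × 1.496×10^11 m = 4.697×10^11 m.
Flux at the orbit: S = L/(4πd²) = 5.28×10^24/(4π·(4.70×10^11)²) = 1.904 W m^-2.
Reference equilibrium: T_e = [S(1−α)/(4σ)]^(1/4) = 47.77 K.
TOA radiative forcing: ΔF = (1−α)ΔS/4 = 0.62·(-0.0938)/4 = -0.01454 W m^-2.
The Planck feedback parameter is 4σT_e³ = 0.02472 W m^-2/K.
ΔT₀ = ΔF/λ_P = -0.01454/0.02472 = -0.588 K.

-0.59 K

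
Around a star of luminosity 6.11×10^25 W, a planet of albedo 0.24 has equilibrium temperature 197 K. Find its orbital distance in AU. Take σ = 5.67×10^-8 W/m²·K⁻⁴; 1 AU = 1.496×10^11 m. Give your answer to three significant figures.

0.695 AU

Energy balance gives S = 4σT⁴/(1−α) = 449.5 W/m².
From L = 4πd²S, d = √(6.11×10^25/(4π·449.5)) = 1.040×10^11 m = 0.6952 AU.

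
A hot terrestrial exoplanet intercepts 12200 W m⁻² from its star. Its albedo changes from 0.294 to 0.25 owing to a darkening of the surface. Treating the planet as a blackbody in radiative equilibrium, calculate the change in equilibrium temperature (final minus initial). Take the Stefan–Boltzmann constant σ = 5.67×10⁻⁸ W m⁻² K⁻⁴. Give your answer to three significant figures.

6.72 K

Before: T₁ = [12200·0.706/(4σ)]^(1/4) = 441.4 K.
With α = 0.25, T₂ = 448.2 K.
ΔT = T₂ − T₁ = 6.723 K.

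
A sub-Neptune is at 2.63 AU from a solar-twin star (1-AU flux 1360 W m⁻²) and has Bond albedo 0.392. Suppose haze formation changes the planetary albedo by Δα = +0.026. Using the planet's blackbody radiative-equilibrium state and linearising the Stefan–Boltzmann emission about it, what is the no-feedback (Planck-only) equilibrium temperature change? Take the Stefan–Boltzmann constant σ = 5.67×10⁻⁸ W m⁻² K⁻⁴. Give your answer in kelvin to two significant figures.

-1.6 K

Flux at the orbit: S = 1360/(2.63)² = 196.6 W m⁻².
Reference equilibrium: T_e = [S(1−α)/(4σ)]^(1/4) = 151.5 K.
The change in absorbed flux is Δ[S(1−α)/4] = −SΔα/4 = -1.278 W m⁻².
Planck response: λ_P = 4σT_e³ = 4·5.67×10⁻⁸·(151.5)³ = 0.7890 W m⁻²/K.
So ΔT₀ = -1.278/0.7890 = -1.62 K.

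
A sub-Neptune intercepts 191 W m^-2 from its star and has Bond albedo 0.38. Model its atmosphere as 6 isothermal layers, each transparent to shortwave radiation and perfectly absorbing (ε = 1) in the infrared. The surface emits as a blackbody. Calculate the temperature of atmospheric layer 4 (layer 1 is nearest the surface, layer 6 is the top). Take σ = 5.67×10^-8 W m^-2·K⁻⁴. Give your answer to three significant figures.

199 kelvin

The effective emission temperature is T_e = [S(1−α)/(4σ)]^¼ = 151.2 K.
In the N-layer model, layer k (counted from the surface) has T_k = (N+1−k)^(1/4)·T_e.
T_4 = (3)^(1/4)·151.2 = 198.9 K.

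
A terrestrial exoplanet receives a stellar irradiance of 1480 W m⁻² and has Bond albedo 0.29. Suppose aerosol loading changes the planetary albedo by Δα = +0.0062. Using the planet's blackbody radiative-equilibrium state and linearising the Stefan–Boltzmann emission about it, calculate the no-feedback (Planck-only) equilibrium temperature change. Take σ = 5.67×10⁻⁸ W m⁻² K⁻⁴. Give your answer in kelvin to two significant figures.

Unperturbed T_e = [1480·(1−0.29)/(4σ)]^¼ = 260.9 K.
ΔF = −(S/4)Δα = −(1480/4)×(+0.0062) = -2.294 W m⁻².
Linearising σT⁴ gives d(σT⁴)/dT = 4σT_e³ = 4.028 W m⁻² per K.
ΔT₀ = ΔF/λ_P = -2.294/4.028 = -0.570 K.

-0.57 K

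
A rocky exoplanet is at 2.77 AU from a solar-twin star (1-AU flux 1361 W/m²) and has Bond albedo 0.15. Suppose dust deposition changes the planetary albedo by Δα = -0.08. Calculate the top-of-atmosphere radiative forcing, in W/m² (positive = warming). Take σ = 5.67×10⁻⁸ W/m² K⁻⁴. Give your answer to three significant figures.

3.55 W/m²

Flux at the orbit: S = 1361/(2.77)² = 177.4 W/m².
ΔF = −(S/4)Δα = −(177.4/4)×(-0.08) = 3.548 W/m².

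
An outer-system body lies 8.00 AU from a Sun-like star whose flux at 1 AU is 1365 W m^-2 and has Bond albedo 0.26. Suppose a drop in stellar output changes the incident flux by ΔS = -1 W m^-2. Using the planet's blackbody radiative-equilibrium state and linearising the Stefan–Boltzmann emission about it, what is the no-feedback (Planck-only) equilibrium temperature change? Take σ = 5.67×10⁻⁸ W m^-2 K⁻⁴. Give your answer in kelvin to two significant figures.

Irradiance scales as 1/d², so S = 1365 W m^-2 × (1/8.00)² = 21.33 W m^-2.
Reference equilibrium: T_e = [S(1−α)/(4σ)]^(1/4) = 91.33 K.
ΔF = Δ[S(1−α)]/4 = (1−0.26)·-1/4 = -0.1850 W m^-2.
Planck response: λ_P = 4σT_e³ = 4·5.67×10⁻⁸·(91.33)³ = 0.1728 W m^-2/K.
ΔT₀ = ΔF/λ_P = -0.1850/0.1728 = -1.07 K.

-1.1 K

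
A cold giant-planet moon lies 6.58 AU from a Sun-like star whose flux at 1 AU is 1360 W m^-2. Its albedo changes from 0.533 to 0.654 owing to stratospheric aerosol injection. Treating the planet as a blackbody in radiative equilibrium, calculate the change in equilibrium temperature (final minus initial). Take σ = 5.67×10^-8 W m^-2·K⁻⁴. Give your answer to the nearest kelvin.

-6 K

Flux at the orbit: S = 1360/(6.58)² = 31.41 W m^-2.
Initial: T₁ = [S(1−0.533)/(4σ)]^(1/4) = 89.68 K.
Final:   T₂ = [S(1−0.654)/(4σ)]^(1/4) = 83.20 K.
Change: 83.20 − 89.68 = -6.478 K.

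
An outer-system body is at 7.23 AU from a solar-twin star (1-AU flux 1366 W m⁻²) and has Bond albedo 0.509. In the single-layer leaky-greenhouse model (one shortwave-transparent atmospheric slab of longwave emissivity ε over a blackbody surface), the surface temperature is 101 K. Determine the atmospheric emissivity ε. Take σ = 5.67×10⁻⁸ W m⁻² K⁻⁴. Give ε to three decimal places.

Flux at the orbit: S = 1366/(7.23)² = 26.13 W m⁻².
First, T_e = [26.13·(1−0.509)/(4σ)]^(1/4) = 86.73 K.
Since (2−ε)/2 = (T_e/T_s)⁴ = 0.5437, ε = 0.9127.

0.913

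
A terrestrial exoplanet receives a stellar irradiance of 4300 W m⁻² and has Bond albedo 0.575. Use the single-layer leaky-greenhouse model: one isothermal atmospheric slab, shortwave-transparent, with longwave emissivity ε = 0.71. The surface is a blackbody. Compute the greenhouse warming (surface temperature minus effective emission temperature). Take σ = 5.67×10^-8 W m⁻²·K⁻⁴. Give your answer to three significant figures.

The planet radiates to space at T_e = [S(1−α)/(4σ)]^(1/4) = 299.6 K.
For a single slab of emissivity ε, T_s⁴ = 2T_e⁴/(2−ε); thus T_s = 299.6·(1.55)^(1/4) = 334.3 K.
T_s − T_e = 334.3 − 299.6 = 34.71 K.

34.7 K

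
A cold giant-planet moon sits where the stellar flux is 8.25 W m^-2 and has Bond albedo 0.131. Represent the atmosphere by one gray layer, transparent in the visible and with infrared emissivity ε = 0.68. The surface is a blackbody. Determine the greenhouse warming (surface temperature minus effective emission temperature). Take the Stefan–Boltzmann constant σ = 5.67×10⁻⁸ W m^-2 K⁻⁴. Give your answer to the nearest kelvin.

At the top of the atmosphere, σT_e⁴ = S(1−α)/4 = 1.792 W m^-2, giving T_e = 74.98 K.
For a single slab of emissivity ε, T_s⁴ = 2T_e⁴/(2−ε); thus T_s = 74.98·(1.515)^(1/4) = 83.19 K.
The atmosphere warms the surface by 8.208 K.

8 K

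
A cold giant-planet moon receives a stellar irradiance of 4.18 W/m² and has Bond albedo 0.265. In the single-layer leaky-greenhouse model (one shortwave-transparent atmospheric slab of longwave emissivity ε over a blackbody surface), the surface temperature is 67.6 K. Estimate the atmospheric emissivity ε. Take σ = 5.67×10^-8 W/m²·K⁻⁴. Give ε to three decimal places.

0.703

TOA balance gives T_e = 60.67 K.
Since (2−ε)/2 = (T_e/T_s)⁴ = 0.6487, ε = 0.7026.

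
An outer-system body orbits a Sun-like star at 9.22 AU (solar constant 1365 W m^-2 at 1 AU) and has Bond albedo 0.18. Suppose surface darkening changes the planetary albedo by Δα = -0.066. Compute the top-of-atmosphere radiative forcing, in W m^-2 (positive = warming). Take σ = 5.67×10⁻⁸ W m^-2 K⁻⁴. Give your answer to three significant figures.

0.265 W m^-2

Flux at the orbit: S = 1365/(9.22)² = 16.06 W m^-2.
The change in absorbed flux is Δ[S(1−α)/4] = −SΔα/4 = 0.2649 W m^-2.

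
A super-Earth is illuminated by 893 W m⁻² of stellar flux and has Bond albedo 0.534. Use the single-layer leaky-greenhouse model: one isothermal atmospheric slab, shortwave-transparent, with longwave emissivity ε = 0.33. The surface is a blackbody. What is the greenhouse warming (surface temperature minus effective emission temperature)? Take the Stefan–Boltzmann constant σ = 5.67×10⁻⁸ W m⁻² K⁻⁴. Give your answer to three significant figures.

The planet radiates to space at T_e = [S(1−α)/(4σ)]^(1/4) = 207.0 K.
For a single slab of emissivity ε, T_s⁴ = 2T_e⁴/(2−ε); thus T_s = 207.0·(1.198)^(1/4) = 216.5 K.
T_s − T_e = 216.5 − 207.0 = 9.544 K.

9.54 K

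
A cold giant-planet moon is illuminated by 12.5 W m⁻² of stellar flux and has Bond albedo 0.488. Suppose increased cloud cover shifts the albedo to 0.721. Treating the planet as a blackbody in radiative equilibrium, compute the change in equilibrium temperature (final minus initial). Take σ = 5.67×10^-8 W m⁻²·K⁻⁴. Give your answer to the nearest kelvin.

With α = 0.488, T₁ = 72.88 K.
With α = 0.721, T₂ = 62.62 K.
Change: 62.62 − 72.88 = -10.26 K.

-10 K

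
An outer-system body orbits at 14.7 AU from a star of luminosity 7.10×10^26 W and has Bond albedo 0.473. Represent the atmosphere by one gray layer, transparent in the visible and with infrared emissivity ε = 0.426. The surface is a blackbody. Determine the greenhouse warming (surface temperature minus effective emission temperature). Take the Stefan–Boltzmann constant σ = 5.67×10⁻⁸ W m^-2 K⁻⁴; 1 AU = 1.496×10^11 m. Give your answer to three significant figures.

4.45 K

Orbital distance: d = 14.7 AU = 2.199×10^12 m.
S = L/(4πd²) = 11.68 W m^-2.
At the top of the atmosphere, σT_e⁴ = S(1−α)/4 = 1.539 W m^-2, giving T_e = 72.18 K.
Surface balance with a leaky layer gives σT_s⁴ = σT_e⁴·2/(2−ε), so T_s = T_e·[2/(2−0.426)]^(1/4) = 76.64 K.
T_s − T_e = 76.64 − 72.18 = 4.454 K.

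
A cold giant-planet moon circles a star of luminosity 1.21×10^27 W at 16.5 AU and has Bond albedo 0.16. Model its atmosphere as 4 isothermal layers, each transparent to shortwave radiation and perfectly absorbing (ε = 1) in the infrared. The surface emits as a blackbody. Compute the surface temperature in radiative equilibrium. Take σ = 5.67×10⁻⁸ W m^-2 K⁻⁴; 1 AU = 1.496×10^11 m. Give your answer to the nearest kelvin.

131 kelvin

d = 16.5 × 1.496×10^11 m = 2.468×10^12 m.
S = L/(4πd²) = 15.80 W m^-2.
The effective emission temperature is T_e = [S(1−α)/(4σ)]^¼ = 87.47 K.
For an N-layer opaque stack, T_s⁴ = (N+1)T_e⁴, hence T_s = (5)^(1/4)×87.47 K = 130.8 K.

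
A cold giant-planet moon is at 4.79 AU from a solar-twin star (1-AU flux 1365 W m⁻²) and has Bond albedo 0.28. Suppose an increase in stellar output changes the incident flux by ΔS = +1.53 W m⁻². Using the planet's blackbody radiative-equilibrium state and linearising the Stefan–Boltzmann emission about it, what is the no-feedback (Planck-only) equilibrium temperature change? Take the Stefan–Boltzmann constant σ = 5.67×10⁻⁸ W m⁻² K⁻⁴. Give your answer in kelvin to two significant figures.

0.75 K

Flux at the orbit: S = 1365/(4.79)² = 59.49 W m⁻².
Reference equilibrium: T_e = [S(1−α)/(4σ)]^(1/4) = 117.2 K.
TOA radiative forcing: ΔF = (1−α)ΔS/4 = 0.72·(+1.53)/4 = 0.2754 W m⁻².
The Planck feedback parameter is 4σT_e³ = 0.3654 W m⁻²/K.
ΔT₀ = ΔF/λ_P = 0.2754/0.3654 = 0.754 K.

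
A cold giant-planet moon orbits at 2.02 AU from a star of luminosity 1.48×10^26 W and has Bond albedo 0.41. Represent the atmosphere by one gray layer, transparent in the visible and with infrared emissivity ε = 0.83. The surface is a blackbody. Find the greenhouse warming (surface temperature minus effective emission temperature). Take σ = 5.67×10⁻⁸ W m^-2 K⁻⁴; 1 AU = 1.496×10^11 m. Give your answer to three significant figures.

d = 2.02 × 1.496×10^11 m = 3.022×10^11 m.
Flux at the orbit: S = L/(4πd²) = 1.48×10^26/(4π·(3.02×10^11)²) = 129.0 W m^-2.
At the top of the atmosphere, σT_e⁴ = S(1−α)/4 = 19.02 W m^-2, giving T_e = 135.3 K.
Surface balance with a leaky layer gives σT_s⁴ = σT_e⁴·2/(2−ε), so T_s = T_e·[2/(2−0.83)]^(1/4) = 154.8 K.
T_s − T_e = 154.8 − 135.3 = 19.41 K.

19.4 kelvin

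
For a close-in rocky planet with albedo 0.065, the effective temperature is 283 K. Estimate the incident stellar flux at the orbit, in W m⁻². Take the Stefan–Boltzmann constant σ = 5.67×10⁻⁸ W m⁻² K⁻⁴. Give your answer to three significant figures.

From S(1−α)/4 = σT⁴: S = 4σT⁴/(1−α).
σT⁴ = 5.67×10⁻⁸·(283)⁴ = 363.7 W m⁻².
S = 4·363.7/0.935 = 1556 W m⁻².

1560 W m⁻²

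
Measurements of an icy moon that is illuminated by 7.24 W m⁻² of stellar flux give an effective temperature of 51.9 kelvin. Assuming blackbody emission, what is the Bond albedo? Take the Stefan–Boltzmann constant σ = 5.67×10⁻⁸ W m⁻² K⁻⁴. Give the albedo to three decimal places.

0.773

From σT⁴ = S(1−α)/4 we invert for α: 1−α = 4σT⁴/S.
4σT⁴ = 4·5.67×10⁻⁸·(51.9)⁴ = 1.646 W m⁻².
Hence α = 1 − 1.646/7.240 = 0.7727.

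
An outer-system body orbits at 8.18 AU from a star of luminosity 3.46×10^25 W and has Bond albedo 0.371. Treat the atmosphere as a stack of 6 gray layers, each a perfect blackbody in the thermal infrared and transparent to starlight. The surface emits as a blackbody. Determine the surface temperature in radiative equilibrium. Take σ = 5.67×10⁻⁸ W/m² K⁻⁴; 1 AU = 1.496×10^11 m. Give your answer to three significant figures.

77.3 kelvin

Orbital distance: d = 8.18 AU = 1.224×10^12 m.
S = L/(4πd²) = 1.839 W/m².
Top-of-atmosphere balance: σT_e⁴ = S(1−α)/4 = 0.2891 W/m² → T_e = 47.52 K.
With N = 6 opaque layers, T_s = (N+1)^(1/4)·T_e = 7^(1/4)·47.52 = 77.29 K.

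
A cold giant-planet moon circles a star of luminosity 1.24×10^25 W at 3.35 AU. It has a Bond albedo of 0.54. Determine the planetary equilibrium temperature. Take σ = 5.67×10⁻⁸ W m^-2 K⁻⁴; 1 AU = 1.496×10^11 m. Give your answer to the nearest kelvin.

53 K

Orbital distance: d = 3.35 AU = 5.012×10^11 m.
Spreading L over a sphere of radius d: S = 1.24×10^25/(4π·5.01×10^11²) = 3.929 W m^-2.
Absorbed flux (global mean): S(1−α)/4 = 3.929·0.46/4 = 0.4518 W m^-2.
Balancing against σT⁴: T = (0.4518/5.67×10⁻⁸)^(1/4) = 53.13 K.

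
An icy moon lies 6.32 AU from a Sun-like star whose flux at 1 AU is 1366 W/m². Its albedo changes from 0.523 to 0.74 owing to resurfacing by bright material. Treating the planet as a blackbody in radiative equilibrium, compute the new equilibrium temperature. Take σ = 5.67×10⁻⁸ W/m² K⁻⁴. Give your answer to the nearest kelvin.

Irradiance scales as 1/d², so S = 1366 W/m² × (1/6.32)² = 34.20 W/m².
T₂ = [S(1−α₂)/(4σ)]^(1/4) = [34.20·0.26/(4σ)]^(1/4) = 79.13 K.

79 kelvin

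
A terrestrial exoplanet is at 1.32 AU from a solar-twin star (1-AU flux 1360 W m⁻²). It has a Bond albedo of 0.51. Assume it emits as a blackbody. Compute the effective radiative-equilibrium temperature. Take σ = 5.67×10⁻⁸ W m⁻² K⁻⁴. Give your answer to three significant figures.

Flux at the orbit: S = 1360/(1.32)² = 780.5 W m⁻².
The planet absorbs (1−α)S over its disc πR² and re-emits over 4πR², so the mean absorbed flux is (1−0.51)·780.5/4 = 95.62 W m⁻².
Set σT⁴ = 95.62 → T = (95.62/σ)^(1/4) = 202.6 K.

203 K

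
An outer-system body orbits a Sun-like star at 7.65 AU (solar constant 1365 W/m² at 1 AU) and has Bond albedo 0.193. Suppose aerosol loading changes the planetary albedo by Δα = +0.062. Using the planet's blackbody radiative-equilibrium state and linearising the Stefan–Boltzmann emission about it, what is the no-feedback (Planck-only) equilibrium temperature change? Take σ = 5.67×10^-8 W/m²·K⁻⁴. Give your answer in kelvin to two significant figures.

Irradiance scales as 1/d², so S = 1365 W/m² × (1/7.65)² = 23.32 W/m².
Unperturbed T_e = [23.32·(1−0.193)/(4σ)]^¼ = 95.45 K.
ΔF = −(S/4)Δα = −(23.32/4)×(+0.062) = -0.3615 W/m².
Planck response: λ_P = 4σT_e³ = 4·5.67×10⁻⁸·(95.45)³ = 0.1972 W/m²/K.
ΔT₀ = ΔF/λ_P = -0.3615/0.1972 = -1.83 K.

-1.8 kelvin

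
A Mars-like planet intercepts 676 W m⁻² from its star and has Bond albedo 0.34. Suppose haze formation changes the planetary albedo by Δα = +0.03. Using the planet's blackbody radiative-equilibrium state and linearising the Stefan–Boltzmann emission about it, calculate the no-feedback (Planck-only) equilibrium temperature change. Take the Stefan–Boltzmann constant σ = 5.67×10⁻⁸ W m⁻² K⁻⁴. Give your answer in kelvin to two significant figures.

The baseline emission temperature is T_e = 210.6 K.
The change in absorbed flux is Δ[S(1−α)/4] = −SΔα/4 = -5.070 W m⁻².
The Planck feedback parameter is 4σT_e³ = 2.119 W m⁻²/K.
So ΔT₀ = -5.070/2.119 = -2.39 K.

-2.4 K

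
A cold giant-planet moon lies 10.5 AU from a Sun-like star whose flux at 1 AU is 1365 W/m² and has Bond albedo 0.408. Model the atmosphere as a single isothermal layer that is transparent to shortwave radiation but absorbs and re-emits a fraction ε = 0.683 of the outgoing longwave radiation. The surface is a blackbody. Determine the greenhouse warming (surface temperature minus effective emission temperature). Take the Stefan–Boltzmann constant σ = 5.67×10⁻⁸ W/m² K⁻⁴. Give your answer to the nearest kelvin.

8 K

Irradiance scales as 1/d², so S = 1365 W/m² × (1/10.5)² = 12.38 W/m².
At the top of the atmosphere, σT_e⁴ = S(1−α)/4 = 1.832 W/m², giving T_e = 75.40 K.
Surface balance with a leaky layer gives σT_s⁴ = σT_e⁴·2/(2−ε), so T_s = T_e·[2/(2−0.683)]^(1/4) = 83.70 K.
Greenhouse warming: T_s − T_e = 8.301 K.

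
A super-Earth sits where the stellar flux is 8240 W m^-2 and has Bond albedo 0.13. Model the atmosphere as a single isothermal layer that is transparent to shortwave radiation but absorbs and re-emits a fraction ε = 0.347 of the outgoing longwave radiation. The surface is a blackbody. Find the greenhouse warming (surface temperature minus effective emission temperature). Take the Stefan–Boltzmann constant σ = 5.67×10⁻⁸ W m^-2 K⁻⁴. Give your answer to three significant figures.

20.6 K

Effective emission temperature (TOA balance): σT_e⁴ = S(1−α)/4 = 1792 W m^-2 → T_e = 421.6 K.
Surface balance with a leaky layer gives σT_s⁴ = σT_e⁴·2/(2−ε), so T_s = T_e·[2/(2−0.347)]^(1/4) = 442.2 K.
The atmosphere warms the surface by 20.57 K.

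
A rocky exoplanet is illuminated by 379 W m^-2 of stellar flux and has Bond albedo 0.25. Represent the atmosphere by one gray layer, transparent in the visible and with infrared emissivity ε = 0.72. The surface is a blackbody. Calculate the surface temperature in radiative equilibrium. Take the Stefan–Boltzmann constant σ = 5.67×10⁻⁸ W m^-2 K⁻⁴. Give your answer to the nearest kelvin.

210 K

Effective emission temperature (TOA balance): σT_e⁴ = S(1−α)/4 = 71.06 W m^-2 → T_e = 188.2 K.
For a single slab of emissivity ε, T_s⁴ = 2T_e⁴/(2−ε); thus T_s = 188.2·(1.562)^(1/4) = 210.4 K.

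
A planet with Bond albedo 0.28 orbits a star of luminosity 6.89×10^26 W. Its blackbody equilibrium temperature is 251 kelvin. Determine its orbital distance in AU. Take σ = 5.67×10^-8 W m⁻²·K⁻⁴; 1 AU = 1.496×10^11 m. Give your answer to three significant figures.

The flux needed for this T is 4σT⁴/(1−0.28) = 1250 W m⁻².
From L = 4πd²S, d = √(6.89×10^26/(4π·1250)) = 2.094×10^11 m = 1.400 AU.

1.40 AU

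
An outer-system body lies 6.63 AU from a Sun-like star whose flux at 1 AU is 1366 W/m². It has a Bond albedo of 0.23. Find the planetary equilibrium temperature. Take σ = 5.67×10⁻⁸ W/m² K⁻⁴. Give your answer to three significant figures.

Irradiance scales as 1/d², so S = 1366 W/m² × (1/6.63)² = 31.08 W/m².
The planet absorbs (1−α)S over its disc πR² and re-emits over 4πR², so the mean absorbed flux is (1−0.23)·31.08/4 = 5.982 W/m².
Balancing against σT⁴: T = (5.982/5.67×10⁻⁸)^(1/4) = 101.3 K.

101 K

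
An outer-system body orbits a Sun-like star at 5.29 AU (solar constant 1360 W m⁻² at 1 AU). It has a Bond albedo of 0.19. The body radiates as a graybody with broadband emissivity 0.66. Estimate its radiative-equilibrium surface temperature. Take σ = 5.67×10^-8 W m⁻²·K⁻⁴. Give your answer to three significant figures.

127 K

Irradiance scales as 1/d², so S = 1360 W m⁻² × (1/5.29)² = 48.60 W m⁻².
Averaging over the sphere, the absorbed flux is S(1−α)/4 = 9.841 W m⁻².
Equating to εσT⁴ with ε = 0.66: T = (9.841/0.66σ)^(1/4) = 127.3 K.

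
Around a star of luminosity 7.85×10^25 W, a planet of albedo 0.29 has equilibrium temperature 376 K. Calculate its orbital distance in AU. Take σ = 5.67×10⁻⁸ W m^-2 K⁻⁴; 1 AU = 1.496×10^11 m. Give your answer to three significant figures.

Energy balance gives S = 4σT⁴/(1−α) = 6385 W m^-2.
Then d = [L/(4πS)]^(1/2) = 3.128×10^10 m, i.e. 0.2091 AU.

0.209 AU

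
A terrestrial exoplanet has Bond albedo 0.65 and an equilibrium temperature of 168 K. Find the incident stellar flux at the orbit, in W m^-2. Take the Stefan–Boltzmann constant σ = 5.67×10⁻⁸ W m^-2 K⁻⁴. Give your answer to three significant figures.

516 W m^-2

From S(1−α)/4 = σT⁴: S = 4σT⁴/(1−α).
σT⁴ = 5.67×10⁻⁸·(168)⁴ = 45.17 W m^-2.
So S = 4×45.17/(1−0.65) = 516.2 W m^-2.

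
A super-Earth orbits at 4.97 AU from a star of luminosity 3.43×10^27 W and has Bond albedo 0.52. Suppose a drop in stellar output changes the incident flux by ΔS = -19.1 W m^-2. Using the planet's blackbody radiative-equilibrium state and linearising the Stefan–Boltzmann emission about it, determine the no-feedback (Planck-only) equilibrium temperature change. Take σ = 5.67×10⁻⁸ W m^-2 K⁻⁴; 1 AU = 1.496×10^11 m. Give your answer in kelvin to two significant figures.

-1.7 K

Orbital distance: d = 4.97 AU = 7.435×10^11 m.
Flux at the orbit: S = L/(4πd²) = 3.43×10^27/(4π·(7.44×10^11)²) = 493.8 W m^-2.
Unperturbed T_e = [493.8·(1−0.52)/(4σ)]^¼ = 179.8 K.
ΔF = Δ[S(1−α)]/4 = (1−0.52)·-19.1/4 = -2.292 W m^-2.
Linearising σT⁴ gives d(σT⁴)/dT = 4σT_e³ = 1.318 W m^-2 per K.
ΔT₀ = ΔF/λ_P = -2.292/1.318 = -1.74 K.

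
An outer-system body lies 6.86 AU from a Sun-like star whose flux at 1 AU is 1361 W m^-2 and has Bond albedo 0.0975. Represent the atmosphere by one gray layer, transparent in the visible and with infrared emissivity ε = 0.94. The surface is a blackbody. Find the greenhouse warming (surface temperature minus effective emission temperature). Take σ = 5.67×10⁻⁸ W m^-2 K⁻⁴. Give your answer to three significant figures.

Irradiance scales as 1/d², so S = 1361 W m^-2 × (1/6.86)² = 28.92 W m^-2.
At the top of the atmosphere, σT_e⁴ = S(1−α)/4 = 6.525 W m^-2, giving T_e = 103.6 K.
Surface balance with a leaky layer gives σT_s⁴ = σT_e⁴·2/(2−ε), so T_s = T_e·[2/(2−0.94)]^(1/4) = 121.4 K.
The atmosphere warms the surface by 17.82 K.

17.8 K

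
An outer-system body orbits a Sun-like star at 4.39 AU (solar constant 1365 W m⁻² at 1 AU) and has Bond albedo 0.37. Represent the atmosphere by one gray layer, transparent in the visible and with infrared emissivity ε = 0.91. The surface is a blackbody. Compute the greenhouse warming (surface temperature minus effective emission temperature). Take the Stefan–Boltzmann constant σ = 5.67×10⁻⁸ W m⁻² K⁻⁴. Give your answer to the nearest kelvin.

19 kelvin

Flux at the orbit: S = 1365/(4.39)² = 70.83 W m⁻².
The planet radiates to space at T_e = [S(1−α)/(4σ)]^(1/4) = 118.4 K.
Surface balance with a leaky layer gives σT_s⁴ = σT_e⁴·2/(2−ε), so T_s = T_e·[2/(2−0.91)]^(1/4) = 137.8 K.
Greenhouse warming: T_s − T_e = 19.41 K.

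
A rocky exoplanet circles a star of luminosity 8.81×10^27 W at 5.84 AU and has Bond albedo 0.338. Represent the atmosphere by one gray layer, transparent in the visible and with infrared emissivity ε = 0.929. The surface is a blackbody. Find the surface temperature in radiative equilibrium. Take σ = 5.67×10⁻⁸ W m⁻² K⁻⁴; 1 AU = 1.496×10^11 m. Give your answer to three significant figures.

d = 5.84 × 1.496×10^11 m = 8.737×10^11 m.
Flux at the orbit: S = L/(4πd²) = 8.81×10^27/(4π·(8.74×10^11)²) = 918.5 W m⁻².
The planet radiates to space at T_e = [S(1−α)/(4σ)]^(1/4) = 227.5 K.
For a single slab of emissivity ε, T_s⁴ = 2T_e⁴/(2−ε); thus T_s = 227.5·(1.867)^(1/4) = 266.0 K.

266 K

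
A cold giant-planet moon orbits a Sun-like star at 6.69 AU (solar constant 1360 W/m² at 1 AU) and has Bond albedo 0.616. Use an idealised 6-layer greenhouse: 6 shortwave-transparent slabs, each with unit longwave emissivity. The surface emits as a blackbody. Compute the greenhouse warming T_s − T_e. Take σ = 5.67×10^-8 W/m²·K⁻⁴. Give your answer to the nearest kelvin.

53 K

By the inverse-square law, S = 1360/6.69² = 30.39 W/m².
OLR = S(1−α)/4 = 2.917 W/m²; the top layer radiates at T_e = 84.69 K.
Surface: T_s = (7)^¼·T_e = 137.8 K.
Warming: T_s − T_e = 53.07 K.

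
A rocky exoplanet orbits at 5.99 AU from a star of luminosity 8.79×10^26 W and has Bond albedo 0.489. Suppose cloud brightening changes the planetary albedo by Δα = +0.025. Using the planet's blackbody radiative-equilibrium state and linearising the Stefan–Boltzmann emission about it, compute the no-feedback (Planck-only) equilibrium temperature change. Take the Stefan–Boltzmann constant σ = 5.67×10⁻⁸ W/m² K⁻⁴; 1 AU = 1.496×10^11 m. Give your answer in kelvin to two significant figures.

Orbital distance: d = 5.99 AU = 8.961×10^11 m.
Spreading L over a sphere of radius d: S = 8.79×10^26/(4π·8.96×10^11²) = 87.11 W/m².
The baseline emission temperature is T_e = 118.4 K.
TOA radiative forcing: ΔF = −S·Δα/4 = −87.11·(+0.025)/4 = -0.5444 W/m².
Linearising σT⁴ gives d(σT⁴)/dT = 4σT_e³ = 0.3761 W/m² per K.
So ΔT₀ = -0.5444/0.3761 = -1.45 K.

-1.4 kelvin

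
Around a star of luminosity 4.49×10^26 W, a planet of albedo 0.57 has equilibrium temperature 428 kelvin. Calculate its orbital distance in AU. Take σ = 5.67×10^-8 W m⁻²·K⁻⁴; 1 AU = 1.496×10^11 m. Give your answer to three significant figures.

0.300 AU

Required flux: S = 4σT⁴/(1−α) = 17700 W m⁻².
From L = 4πd²S, d = √(4.49×10^26/(4π·17700)) = 4.493×10^10 m = 0.3003 AU.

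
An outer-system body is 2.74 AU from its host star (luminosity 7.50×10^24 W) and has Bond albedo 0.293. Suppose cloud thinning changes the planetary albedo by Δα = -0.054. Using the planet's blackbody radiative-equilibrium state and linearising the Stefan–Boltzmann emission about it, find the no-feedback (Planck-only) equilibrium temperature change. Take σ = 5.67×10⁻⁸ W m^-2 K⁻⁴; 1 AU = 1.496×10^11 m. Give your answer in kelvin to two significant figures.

1.1 kelvin

Orbital distance: d = 2.74 AU = 4.099×10^11 m.
S = L/(4πd²) = 3.552 W m^-2.
The baseline emission temperature is T_e = 57.69 K.
TOA radiative forcing: ΔF = −S·Δα/4 = −3.552·(-0.054)/4 = 0.04795 W m^-2.
Planck response: λ_P = 4σT_e³ = 4·5.67×10⁻⁸·(57.69)³ = 0.04354 W m^-2/K.
ΔT₀ = ΔF/λ_P = 0.04795/0.04354 = 1.10 K.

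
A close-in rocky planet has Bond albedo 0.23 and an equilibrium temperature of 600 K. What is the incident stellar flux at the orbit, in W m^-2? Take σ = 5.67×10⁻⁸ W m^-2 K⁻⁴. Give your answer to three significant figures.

From S(1−α)/4 = σT⁴: S = 4σT⁴/(1−α).
The emitted flux is σT⁴ = 7348 W m^-2.
So S = 4×7348/(1−0.23) = 38170 W m^-2.

38200 W m^-2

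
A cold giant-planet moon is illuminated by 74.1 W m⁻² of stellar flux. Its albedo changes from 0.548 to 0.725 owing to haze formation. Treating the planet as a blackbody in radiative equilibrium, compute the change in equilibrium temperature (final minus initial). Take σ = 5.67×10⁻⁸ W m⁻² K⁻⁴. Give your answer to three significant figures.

-12.9 K

Before: T₁ = [74.10·0.452/(4σ)]^(1/4) = 110.2 K.
With α = 0.725, T₂ = 97.36 K.
ΔT = T₂ − T₁ = -12.88 K.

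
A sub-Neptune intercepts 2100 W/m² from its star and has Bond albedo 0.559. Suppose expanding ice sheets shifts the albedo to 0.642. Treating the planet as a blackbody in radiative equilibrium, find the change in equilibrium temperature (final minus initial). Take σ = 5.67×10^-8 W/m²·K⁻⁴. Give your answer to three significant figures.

With α = 0.559, T₁ = 252.8 K.
With α = 0.642, T₂ = 239.9 K.
Change: 239.9 − 252.8 = -12.84 K.

-12.8 K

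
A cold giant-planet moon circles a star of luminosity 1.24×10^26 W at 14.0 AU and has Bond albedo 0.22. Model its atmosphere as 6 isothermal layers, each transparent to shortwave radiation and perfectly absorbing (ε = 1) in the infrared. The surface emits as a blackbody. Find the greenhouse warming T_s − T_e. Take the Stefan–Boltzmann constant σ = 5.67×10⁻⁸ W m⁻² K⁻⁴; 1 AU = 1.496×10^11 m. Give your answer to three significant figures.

33.0 kelvin

d = 14.0 × 1.496×10^11 m = 2.094×10^12 m.
Flux at the orbit: S = L/(4πd²) = 1.24×10^26/(4π·(2.09×10^12)²) = 2.250 W m⁻².
Top-of-atmosphere balance: σT_e⁴ = S(1−α)/4 = 0.4387 W m⁻² → T_e = 52.74 K.
Surface: T_s = (7)^¼·T_e = 85.78 K.
Warming: T_s − T_e = 33.05 K.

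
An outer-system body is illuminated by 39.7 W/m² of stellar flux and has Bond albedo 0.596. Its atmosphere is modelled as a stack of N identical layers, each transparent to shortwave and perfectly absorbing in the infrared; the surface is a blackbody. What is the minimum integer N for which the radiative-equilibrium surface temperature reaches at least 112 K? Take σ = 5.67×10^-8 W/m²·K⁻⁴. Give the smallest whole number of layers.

2

The effective emission temperature is T_e = [S(1−α)/(4σ)]^¼ = 91.70 K.
T_s = (N+1)^(1/4)·T_e ≥ 112 K requires N+1 ≥ (T_s/T_e)⁴ = (112/91.70)⁴ = 2.225.
So N ≥ 1.225; the smallest integer is N = 2.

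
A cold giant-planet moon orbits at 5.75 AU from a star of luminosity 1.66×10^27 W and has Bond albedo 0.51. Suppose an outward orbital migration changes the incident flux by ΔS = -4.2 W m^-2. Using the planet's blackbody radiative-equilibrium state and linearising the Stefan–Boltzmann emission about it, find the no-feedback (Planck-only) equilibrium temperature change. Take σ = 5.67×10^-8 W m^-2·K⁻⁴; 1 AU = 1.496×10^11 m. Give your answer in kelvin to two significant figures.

Orbital distance: d = 5.75 AU = 8.602×10^11 m.
Spreading L over a sphere of radius d: S = 1.66×10^27/(4π·8.60×10^11²) = 178.5 W m^-2.
The baseline emission temperature is T_e = 140.1 K.
ΔF = Δ[S(1−α)]/4 = (1−0.51)·-4.2/4 = -0.5145 W m^-2.
Linearising σT⁴ gives d(σT⁴)/dT = 4σT_e³ = 0.6242 W m^-2 per K.
ΔT₀ = ΔF/λ_P = -0.5145/0.6242 = -0.824 K.

-0.82 kelvin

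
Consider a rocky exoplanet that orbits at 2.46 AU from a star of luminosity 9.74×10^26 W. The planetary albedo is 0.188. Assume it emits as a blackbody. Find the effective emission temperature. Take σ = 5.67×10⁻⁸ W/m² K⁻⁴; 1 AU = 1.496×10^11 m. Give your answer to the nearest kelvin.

d = 2.46 × 1.496×10^11 m = 3.680×10^11 m.
Flux at the orbit: S = L/(4πd²) = 9.74×10^26/(4π·(3.68×10^11)²) = 572.3 W/m².
Averaging over the sphere, the absorbed flux is S(1−α)/4 = 116.2 W/m².
Balancing against σT⁴: T = (116.2/5.67×10⁻⁸)^(1/4) = 212.8 K.

213 kelvin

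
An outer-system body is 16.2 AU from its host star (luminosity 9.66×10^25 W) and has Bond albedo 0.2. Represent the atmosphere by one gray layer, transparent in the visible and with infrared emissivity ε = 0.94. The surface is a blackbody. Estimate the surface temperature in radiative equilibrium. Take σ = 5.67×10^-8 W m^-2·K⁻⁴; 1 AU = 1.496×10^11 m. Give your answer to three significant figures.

54.3 kelvin

d = 16.2 × 1.496×10^11 m = 2.424×10^12 m.
S = L/(4πd²) = 1.309 W m^-2.
The planet radiates to space at T_e = [S(1−α)/(4σ)]^(1/4) = 46.35 K.
For a single slab of emissivity ε, T_s⁴ = 2T_e⁴/(2−ε); thus T_s = 46.35·(1.887)^(1/4) = 54.33 K.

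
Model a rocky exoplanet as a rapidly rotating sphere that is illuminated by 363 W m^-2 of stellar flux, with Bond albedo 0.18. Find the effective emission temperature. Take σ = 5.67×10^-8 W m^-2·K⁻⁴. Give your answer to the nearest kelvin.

Averaging over the sphere, the absorbed flux is S(1−α)/4 = 74.42 W m^-2.
Set σT⁴ = 74.42 → T = (74.42/σ)^(1/4) = 190.3 K.

190 K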